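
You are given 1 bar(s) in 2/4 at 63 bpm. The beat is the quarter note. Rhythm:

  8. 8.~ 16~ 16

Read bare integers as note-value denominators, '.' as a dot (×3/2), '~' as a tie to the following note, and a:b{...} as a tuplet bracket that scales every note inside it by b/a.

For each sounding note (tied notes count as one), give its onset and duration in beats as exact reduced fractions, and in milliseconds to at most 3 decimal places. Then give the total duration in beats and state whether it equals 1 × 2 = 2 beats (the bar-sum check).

1) 0.0ms=0b +714.286ms=3/4b
2) 714.286ms=3/4b +1190.476ms=5/4b
Σ=2b of 2 (63bpm 2/4) — PASS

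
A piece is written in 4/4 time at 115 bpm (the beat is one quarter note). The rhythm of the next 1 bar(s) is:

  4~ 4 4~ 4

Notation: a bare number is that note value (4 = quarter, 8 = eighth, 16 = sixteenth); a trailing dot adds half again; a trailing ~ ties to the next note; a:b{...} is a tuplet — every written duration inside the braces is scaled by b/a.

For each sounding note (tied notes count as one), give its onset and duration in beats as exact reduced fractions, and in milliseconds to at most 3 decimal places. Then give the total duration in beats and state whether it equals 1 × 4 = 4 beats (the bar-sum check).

1) 0.0ms=0b +1043.478ms=2b
2) 1043.478ms=2b +1043.478ms=2b
Σ=4b of 4 (115bpm 4/4) — PASS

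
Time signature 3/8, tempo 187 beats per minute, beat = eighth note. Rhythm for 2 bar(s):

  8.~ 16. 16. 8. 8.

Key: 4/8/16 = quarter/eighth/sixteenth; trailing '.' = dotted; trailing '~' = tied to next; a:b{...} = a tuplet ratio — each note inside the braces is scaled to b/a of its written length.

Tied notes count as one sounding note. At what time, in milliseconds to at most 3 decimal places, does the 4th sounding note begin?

1. 0.0ms @ 0 + 721.925ms (9/4)
2. 721.925ms @ 9/4 + 240.642ms (3/4)
3. 962.567ms @ 3 + 481.283ms (3/2)
4. 1443.85ms @ 9/2 + 481.283ms (3/2)

note 4 onset = 9/2b = 1443.85ms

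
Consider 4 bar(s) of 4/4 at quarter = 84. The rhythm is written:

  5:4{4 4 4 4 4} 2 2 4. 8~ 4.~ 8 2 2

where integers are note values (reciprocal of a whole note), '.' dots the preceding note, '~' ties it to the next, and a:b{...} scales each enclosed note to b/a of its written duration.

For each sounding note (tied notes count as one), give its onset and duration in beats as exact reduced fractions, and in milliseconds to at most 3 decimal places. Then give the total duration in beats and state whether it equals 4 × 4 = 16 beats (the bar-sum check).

1) 0.0ms=0b +571.429ms=4/5b
2) 571.429ms=4/5b +571.429ms=4/5b
3) 1142.857ms=8/5b +571.429ms=4/5b
4) 1714.286ms=12/5b +571.429ms=4/5b
5) 2285.714ms=16/5b +571.429ms=4/5b
6) 2857.143ms=4b +1428.571ms=2b
7) 4285.714ms=6b +1428.571ms=2b
8) 5714.286ms=8b +1071.429ms=3/2b
9) 6785.714ms=19/2b +1785.714ms=5/2b
10) 8571.429ms=12b +1428.571ms=2b
11) 10000.0ms=14b +1428.571ms=2b
Σ=16b of 16 (84bpm 4/4) — PASS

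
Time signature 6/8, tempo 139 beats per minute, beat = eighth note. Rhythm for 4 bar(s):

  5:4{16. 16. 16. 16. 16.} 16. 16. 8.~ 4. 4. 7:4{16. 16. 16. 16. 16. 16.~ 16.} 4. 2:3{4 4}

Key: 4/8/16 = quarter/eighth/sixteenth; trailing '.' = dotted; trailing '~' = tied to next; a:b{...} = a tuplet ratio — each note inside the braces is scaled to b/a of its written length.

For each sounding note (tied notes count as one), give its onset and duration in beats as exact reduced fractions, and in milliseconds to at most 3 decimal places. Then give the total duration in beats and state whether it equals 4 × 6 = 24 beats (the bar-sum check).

1) 0.0ms=0b +258.993ms=3/5b
2) 258.993ms=3/5b +258.993ms=3/5b
3) 517.986ms=6/5b +258.993ms=3/5b
4) 776.978ms=9/5b +258.993ms=3/5b
5) 1035.971ms=12/5b +258.993ms=3/5b
6) 1294.964ms=3b +323.741ms=3/4b
7) 1618.705ms=15/4b +323.741ms=3/4b
8) 1942.446ms=9/2b +1942.446ms=9/2b
9) 3884.892ms=9b +1294.964ms=3b
10) 5179.856ms=12b +184.995ms=3/7b
11) 5364.851ms=87/7b +184.995ms=3/7b
12) 5549.846ms=90/7b +184.995ms=3/7b
13) 5734.841ms=93/7b +184.995ms=3/7b
14) 5919.836ms=96/7b +184.995ms=3/7b
15) 6104.83ms=99/7b +369.99ms=6/7b
16) 6474.82ms=15b +1294.964ms=3b
17) 7769.784ms=18b +1294.964ms=3b
18) 9064.748ms=21b +1294.964ms=3b
Σ=24b of 24 (139bpm 6/8) — PASS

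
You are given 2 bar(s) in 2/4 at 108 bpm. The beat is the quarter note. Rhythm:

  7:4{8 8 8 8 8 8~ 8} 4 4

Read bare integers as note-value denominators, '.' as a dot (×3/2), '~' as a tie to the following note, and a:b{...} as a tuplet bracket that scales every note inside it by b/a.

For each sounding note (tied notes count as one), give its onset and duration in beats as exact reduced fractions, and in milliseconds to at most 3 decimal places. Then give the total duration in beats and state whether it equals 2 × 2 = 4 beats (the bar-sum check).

1) 0.0ms=0b +158.73ms=2/7b
2) 158.73ms=2/7b +158.73ms=2/7b
3) 317.46ms=4/7b +158.73ms=2/7b
4) 476.19ms=6/7b +158.73ms=2/7b
5) 634.921ms=8/7b +158.73ms=2/7b
6) 793.651ms=10/7b +317.46ms=4/7b
7) 1111.111ms=2b +555.556ms=1b
8) 1666.667ms=3b +555.556ms=1b
Σ=4b of 4 (108bpm 2/4) — PASS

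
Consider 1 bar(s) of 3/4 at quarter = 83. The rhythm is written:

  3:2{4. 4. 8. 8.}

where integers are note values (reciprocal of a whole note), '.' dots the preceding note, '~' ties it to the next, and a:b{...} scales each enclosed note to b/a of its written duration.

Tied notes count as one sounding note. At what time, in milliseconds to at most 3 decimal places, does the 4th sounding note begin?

1. 0.0ms @ 0 + 722.892ms (1)
2. 722.892ms @ 1 + 722.892ms (1)
3. 1445.783ms @ 2 + 361.446ms (1/2)
4. 1807.229ms @ 5/2 + 361.446ms (1/2)

note 4 onset = 5/2b = 1807.229ms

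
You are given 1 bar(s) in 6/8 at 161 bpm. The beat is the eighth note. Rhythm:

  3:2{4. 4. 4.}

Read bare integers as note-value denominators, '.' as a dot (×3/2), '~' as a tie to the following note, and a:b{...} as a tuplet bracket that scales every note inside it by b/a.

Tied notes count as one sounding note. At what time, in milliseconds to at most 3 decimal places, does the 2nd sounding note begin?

note 2 onset = 2b = 745.342ms

1. 0.0ms @ 0 + 745.342ms (2)
2. 745.342ms @ 2 + 745.342ms (2)
3. 1490.683ms @ 4 + 745.342ms (2)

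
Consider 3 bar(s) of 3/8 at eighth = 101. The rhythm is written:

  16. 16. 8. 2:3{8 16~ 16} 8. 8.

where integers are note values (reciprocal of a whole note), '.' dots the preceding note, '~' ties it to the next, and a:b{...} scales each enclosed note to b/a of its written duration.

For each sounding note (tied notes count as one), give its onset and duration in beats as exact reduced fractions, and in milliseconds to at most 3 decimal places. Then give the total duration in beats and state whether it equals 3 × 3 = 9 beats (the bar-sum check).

1) 0.0ms=0b +445.545ms=3/4b
2) 445.545ms=3/4b +445.545ms=3/4b
3) 891.089ms=3/2b +891.089ms=3/2b
4) 1782.178ms=3b +891.089ms=3/2b
5) 2673.267ms=9/2b +891.089ms=3/2b
6) 3564.356ms=6b +891.089ms=3/2b
7) 4455.446ms=15/2b +891.089ms=3/2b
Σ=9b of 9 (101bpm 3/8) — PASS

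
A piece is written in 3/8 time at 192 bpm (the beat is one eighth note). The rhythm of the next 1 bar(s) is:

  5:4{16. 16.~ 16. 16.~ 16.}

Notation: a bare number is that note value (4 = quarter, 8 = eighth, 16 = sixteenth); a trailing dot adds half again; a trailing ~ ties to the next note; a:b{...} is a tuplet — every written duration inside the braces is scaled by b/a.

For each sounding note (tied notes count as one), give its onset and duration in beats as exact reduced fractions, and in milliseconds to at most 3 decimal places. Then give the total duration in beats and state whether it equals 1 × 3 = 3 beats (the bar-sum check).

1) 0.0ms=0b +187.5ms=3/5b
2) 187.5ms=3/5b +375.0ms=6/5b
3) 562.5ms=9/5b +375.0ms=6/5b
Σ=3b of 3 (192bpm 3/8) — PASS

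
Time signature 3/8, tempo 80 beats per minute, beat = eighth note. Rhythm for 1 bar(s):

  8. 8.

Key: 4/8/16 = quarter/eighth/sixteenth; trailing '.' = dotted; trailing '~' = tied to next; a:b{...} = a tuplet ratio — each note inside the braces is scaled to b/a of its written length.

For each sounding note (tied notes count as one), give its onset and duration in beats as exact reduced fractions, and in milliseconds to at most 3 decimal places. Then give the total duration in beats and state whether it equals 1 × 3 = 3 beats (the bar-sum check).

1) 0.0ms=0b +1125.0ms=3/2b
2) 1125.0ms=3/2b +1125.0ms=3/2b
Σ=3b of 3 (80bpm 3/8) — PASS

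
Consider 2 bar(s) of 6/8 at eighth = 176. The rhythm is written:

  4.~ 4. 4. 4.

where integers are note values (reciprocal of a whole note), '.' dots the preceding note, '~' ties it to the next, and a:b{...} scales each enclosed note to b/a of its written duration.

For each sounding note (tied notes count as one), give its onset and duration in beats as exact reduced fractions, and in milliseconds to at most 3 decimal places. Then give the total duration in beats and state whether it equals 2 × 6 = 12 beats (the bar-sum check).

1) 0.0ms=0b +2045.455ms=6b
2) 2045.455ms=6b +1022.727ms=3b
3) 3068.182ms=9b +1022.727ms=3b
Σ=12b of 12 (176bpm 6/8) — PASS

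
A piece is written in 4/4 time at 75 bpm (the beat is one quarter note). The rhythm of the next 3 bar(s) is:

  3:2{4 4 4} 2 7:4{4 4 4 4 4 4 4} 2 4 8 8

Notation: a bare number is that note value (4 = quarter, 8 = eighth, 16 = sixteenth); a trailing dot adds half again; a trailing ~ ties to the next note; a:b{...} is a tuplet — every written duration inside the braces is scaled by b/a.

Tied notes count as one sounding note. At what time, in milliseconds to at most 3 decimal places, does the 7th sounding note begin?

1. 0.0ms @ 0 + 533.333ms (2/3)
2. 533.333ms @ 2/3 + 533.333ms (2/3)
3. 1066.667ms @ 4/3 + 533.333ms (2/3)
4. 1600.0ms @ 2 + 1600.0ms (2)
5. 3200.0ms @ 4 + 457.143ms (4/7)
6. 3657.143ms @ 32/7 + 457.143ms (4/7)
7. 4114.286ms @ 36/7 + 457.143ms (4/7)
8. 4571.429ms @ 40/7 + 457.143ms (4/7)
9. 5028.571ms @ 44/7 + 457.143ms (4/7)
10. 5485.714ms @ 48/7 + 457.143ms (4/7)
11. 5942.857ms @ 52/7 + 457.143ms (4/7)
12. 6400.0ms @ 8 + 1600.0ms (2)
13. 8000.0ms @ 10 + 800.0ms (1)
14. 8800.0ms @ 11 + 400.0ms (1/2)
15. 9200.0ms @ 23/2 + 400.0ms (1/2)

note 7 onset = 36/7b = 4114.286ms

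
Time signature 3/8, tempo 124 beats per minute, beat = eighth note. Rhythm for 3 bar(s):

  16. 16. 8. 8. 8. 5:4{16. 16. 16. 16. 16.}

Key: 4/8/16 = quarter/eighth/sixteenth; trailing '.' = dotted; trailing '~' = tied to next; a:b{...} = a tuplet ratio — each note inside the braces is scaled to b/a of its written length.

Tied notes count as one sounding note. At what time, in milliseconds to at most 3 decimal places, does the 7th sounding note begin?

note 7 onset = 33/5b = 3193.548ms

1. 0.0ms @ 0 + 362.903ms (3/4)
2. 362.903ms @ 3/4 + 362.903ms (3/4)
3. 725.806ms @ 3/2 + 725.806ms (3/2)
4. 1451.613ms @ 3 + 725.806ms (3/2)
5. 2177.419ms @ 9/2 + 725.806ms (3/2)
6. 2903.226ms @ 6 + 290.323ms (3/5)
7. 3193.548ms @ 33/5 + 290.323ms (3/5)
8. 3483.871ms @ 36/5 + 290.323ms (3/5)
9. 3774.194ms @ 39/5 + 290.323ms (3/5)
10. 4064.516ms @ 42/5 + 290.323ms (3/5)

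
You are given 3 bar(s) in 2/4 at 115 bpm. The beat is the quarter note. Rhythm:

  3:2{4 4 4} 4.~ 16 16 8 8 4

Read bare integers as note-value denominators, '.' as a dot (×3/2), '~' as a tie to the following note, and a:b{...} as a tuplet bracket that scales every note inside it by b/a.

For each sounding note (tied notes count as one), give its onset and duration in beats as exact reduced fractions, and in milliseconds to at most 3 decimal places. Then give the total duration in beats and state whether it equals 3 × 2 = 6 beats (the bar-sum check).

1) 0.0ms=0b +347.826ms=2/3b
2) 347.826ms=2/3b +347.826ms=2/3b
3) 695.652ms=4/3b +347.826ms=2/3b
4) 1043.478ms=2b +913.043ms=7/4b
5) 1956.522ms=15/4b +130.435ms=1/4b
6) 2086.957ms=4b +260.87ms=1/2b
7) 2347.826ms=9/2b +260.87ms=1/2b
8) 2608.696ms=5b +521.739ms=1b
Σ=6b of 6 (115bpm 2/4) — PASS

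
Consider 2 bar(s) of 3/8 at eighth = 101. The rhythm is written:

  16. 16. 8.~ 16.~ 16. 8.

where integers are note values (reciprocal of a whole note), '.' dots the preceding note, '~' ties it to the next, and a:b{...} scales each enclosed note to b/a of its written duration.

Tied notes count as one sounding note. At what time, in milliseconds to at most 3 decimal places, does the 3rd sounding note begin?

note 3 onset = 3/2b = 891.089ms

1. 0.0ms @ 0 + 445.545ms (3/4)
2. 445.545ms @ 3/4 + 445.545ms (3/4)
3. 891.089ms @ 3/2 + 1782.178ms (3)
4. 2673.267ms @ 9/2 + 891.089ms (3/2)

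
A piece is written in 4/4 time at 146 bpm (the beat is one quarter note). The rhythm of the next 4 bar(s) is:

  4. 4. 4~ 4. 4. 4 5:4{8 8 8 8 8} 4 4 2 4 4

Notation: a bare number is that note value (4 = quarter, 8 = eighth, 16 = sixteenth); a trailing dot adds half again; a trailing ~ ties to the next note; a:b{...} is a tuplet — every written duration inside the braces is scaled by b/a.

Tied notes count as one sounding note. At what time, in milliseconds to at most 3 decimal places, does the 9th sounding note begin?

note 9 onset = 46/5b = 3780.822ms

1. 0.0ms @ 0 + 616.438ms (3/2)
2. 616.438ms @ 3/2 + 616.438ms (3/2)
3. 1232.877ms @ 3 + 1027.397ms (5/2)
4. 2260.274ms @ 11/2 + 616.438ms (3/2)
5. 2876.712ms @ 7 + 410.959ms (1)
6. 3287.671ms @ 8 + 164.384ms (2/5)
7. 3452.055ms @ 42/5 + 164.384ms (2/5)
8. 3616.438ms @ 44/5 + 164.384ms (2/5)
9. 3780.822ms @ 46/5 + 164.384ms (2/5)
10. 3945.205ms @ 48/5 + 164.384ms (2/5)
11. 4109.589ms @ 10 + 410.959ms (1)
12. 4520.548ms @ 11 + 410.959ms (1)
13. 4931.507ms @ 12 + 821.918ms (2)
14. 5753.425ms @ 14 + 410.959ms (1)
15. 6164.384ms @ 15 + 410.959ms (1)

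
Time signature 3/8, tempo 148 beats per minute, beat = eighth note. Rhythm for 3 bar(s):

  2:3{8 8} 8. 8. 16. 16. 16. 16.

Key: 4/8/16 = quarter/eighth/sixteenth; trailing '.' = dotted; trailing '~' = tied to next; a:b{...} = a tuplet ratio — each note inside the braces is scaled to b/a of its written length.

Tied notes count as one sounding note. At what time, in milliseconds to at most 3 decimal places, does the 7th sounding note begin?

note 7 onset = 15/2b = 3040.541ms

1. 0.0ms @ 0 + 608.108ms (3/2)
2. 608.108ms @ 3/2 + 608.108ms (3/2)
3. 1216.216ms @ 3 + 608.108ms (3/2)
4. 1824.324ms @ 9/2 + 608.108ms (3/2)
5. 2432.432ms @ 6 + 304.054ms (3/4)
6. 2736.486ms @ 27/4 + 304.054ms (3/4)
7. 3040.541ms @ 15/2 + 304.054ms (3/4)
8. 3344.595ms @ 33/4 + 304.054ms (3/4)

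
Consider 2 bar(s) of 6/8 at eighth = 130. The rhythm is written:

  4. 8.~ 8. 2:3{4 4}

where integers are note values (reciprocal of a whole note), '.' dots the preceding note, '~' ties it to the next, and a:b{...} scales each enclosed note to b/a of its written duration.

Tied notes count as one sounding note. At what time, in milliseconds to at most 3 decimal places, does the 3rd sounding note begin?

note 3 onset = 6b = 2769.231ms

1. 0.0ms @ 0 + 1384.615ms (3)
2. 1384.615ms @ 3 + 1384.615ms (3)
3. 2769.231ms @ 6 + 1384.615ms (3)
4. 4153.846ms @ 9 + 1384.615ms (3)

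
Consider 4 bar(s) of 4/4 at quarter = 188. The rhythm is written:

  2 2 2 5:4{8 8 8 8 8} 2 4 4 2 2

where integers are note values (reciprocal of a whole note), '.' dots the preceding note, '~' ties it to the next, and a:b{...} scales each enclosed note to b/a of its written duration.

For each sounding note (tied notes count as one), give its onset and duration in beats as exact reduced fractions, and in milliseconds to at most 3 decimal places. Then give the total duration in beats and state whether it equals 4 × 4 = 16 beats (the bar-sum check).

1) 0.0ms=0b +638.298ms=2b
2) 638.298ms=2b +638.298ms=2b
3) 1276.596ms=4b +638.298ms=2b
4) 1914.894ms=6b +127.66ms=2/5b
5) 2042.553ms=32/5b +127.66ms=2/5b
6) 2170.213ms=34/5b +127.66ms=2/5b
7) 2297.872ms=36/5b +127.66ms=2/5b
8) 2425.532ms=38/5b +127.66ms=2/5b
9) 2553.191ms=8b +638.298ms=2b
10) 3191.489ms=10b +319.149ms=1b
11) 3510.638ms=11b +319.149ms=1b
12) 3829.787ms=12b +638.298ms=2b
13) 4468.085ms=14b +638.298ms=2b
Σ=16b of 16 (188bpm 4/4) — PASS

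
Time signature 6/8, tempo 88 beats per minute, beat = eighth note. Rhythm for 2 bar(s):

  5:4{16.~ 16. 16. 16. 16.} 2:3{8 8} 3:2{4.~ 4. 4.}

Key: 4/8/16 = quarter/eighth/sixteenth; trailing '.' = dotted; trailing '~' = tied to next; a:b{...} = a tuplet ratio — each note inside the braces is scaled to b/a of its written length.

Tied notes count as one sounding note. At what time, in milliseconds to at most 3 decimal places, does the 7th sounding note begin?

1. 0.0ms @ 0 + 818.182ms (6/5)
2. 818.182ms @ 6/5 + 409.091ms (3/5)
3. 1227.273ms @ 9/5 + 409.091ms (3/5)
4. 1636.364ms @ 12/5 + 409.091ms (3/5)
5. 2045.455ms @ 3 + 1022.727ms (3/2)
6. 3068.182ms @ 9/2 + 1022.727ms (3/2)
7. 4090.909ms @ 6 + 2727.273ms (4)
8. 6818.182ms @ 10 + 1363.636ms (2)

note 7 onset = 6b = 4090.909ms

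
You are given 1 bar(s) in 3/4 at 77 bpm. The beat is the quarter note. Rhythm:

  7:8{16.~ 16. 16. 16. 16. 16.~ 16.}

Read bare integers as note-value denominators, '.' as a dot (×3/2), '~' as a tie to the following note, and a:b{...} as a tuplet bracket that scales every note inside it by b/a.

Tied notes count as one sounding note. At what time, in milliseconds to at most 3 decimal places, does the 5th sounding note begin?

1. 0.0ms @ 0 + 667.904ms (6/7)
2. 667.904ms @ 6/7 + 333.952ms (3/7)
3. 1001.855ms @ 9/7 + 333.952ms (3/7)
4. 1335.807ms @ 12/7 + 333.952ms (3/7)
5. 1669.759ms @ 15/7 + 667.904ms (6/7)

note 5 onset = 15/7b = 1669.759ms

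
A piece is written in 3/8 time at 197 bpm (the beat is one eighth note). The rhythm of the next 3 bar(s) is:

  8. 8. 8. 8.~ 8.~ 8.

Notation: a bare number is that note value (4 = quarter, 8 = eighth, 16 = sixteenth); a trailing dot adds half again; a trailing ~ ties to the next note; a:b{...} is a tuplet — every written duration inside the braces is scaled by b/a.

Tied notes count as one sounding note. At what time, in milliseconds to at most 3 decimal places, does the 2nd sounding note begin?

1. 0.0ms @ 0 + 456.853ms (3/2)
2. 456.853ms @ 3/2 + 456.853ms (3/2)
3. 913.706ms @ 3 + 456.853ms (3/2)
4. 1370.558ms @ 9/2 + 1370.558ms (9/2)

note 2 onset = 3/2b = 456.853ms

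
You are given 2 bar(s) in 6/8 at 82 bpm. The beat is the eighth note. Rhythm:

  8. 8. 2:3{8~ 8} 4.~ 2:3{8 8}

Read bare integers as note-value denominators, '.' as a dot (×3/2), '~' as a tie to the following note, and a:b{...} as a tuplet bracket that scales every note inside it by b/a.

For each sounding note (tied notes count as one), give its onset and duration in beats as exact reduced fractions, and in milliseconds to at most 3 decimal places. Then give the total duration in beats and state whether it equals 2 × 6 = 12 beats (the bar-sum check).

1) 0.0ms=0b +1097.561ms=3/2b
2) 1097.561ms=3/2b +1097.561ms=3/2b
3) 2195.122ms=3b +2195.122ms=3b
4) 4390.244ms=6b +3292.683ms=9/2b
5) 7682.927ms=21/2b +1097.561ms=3/2b
Σ=12b of 12 (82bpm 6/8) — PASS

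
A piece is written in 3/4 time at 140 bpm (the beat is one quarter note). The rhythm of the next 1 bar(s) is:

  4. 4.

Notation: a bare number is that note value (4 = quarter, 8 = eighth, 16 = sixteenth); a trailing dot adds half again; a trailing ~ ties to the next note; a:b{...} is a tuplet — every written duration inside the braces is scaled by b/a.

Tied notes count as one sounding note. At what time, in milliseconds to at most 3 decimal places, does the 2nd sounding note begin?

1. 0.0ms @ 0 + 642.857ms (3/2)
2. 642.857ms @ 3/2 + 642.857ms (3/2)

note 2 onset = 3/2b = 642.857ms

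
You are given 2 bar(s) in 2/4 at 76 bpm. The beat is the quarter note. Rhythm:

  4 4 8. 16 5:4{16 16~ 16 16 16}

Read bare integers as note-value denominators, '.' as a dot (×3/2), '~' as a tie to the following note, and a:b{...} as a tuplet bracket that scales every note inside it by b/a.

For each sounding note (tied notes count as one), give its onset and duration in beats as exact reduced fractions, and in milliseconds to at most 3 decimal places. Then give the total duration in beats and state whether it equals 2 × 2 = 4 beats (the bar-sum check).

1) 0.0ms=0b +789.474ms=1b
2) 789.474ms=1b +789.474ms=1b
3) 1578.947ms=2b +592.105ms=3/4b
4) 2171.053ms=11/4b +197.368ms=1/4b
5) 2368.421ms=3b +157.895ms=1/5b
6) 2526.316ms=16/5b +315.789ms=2/5b
7) 2842.105ms=18/5b +157.895ms=1/5b
8) 3000.0ms=19/5b +157.895ms=1/5b
Σ=4b of 4 (76bpm 2/4) — PASS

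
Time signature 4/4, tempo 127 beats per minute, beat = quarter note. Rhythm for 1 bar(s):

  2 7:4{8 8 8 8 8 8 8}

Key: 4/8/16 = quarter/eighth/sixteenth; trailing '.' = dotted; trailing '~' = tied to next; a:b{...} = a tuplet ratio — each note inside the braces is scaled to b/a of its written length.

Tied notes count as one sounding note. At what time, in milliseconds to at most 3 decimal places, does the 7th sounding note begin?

note 7 onset = 24/7b = 1619.798ms

1. 0.0ms @ 0 + 944.882ms (2)
2. 944.882ms @ 2 + 134.983ms (2/7)
3. 1079.865ms @ 16/7 + 134.983ms (2/7)
4. 1214.848ms @ 18/7 + 134.983ms (2/7)
5. 1349.831ms @ 20/7 + 134.983ms (2/7)
6. 1484.814ms @ 22/7 + 134.983ms (2/7)
7. 1619.798ms @ 24/7 + 134.983ms (2/7)
8. 1754.781ms @ 26/7 + 134.983ms (2/7)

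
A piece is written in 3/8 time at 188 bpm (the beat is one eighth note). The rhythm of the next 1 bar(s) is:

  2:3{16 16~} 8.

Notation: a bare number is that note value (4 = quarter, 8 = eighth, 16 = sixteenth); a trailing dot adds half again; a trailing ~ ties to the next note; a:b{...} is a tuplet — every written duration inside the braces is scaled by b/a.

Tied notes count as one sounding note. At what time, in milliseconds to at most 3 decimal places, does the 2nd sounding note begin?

note 2 onset = 3/4b = 239.362ms

1. 0.0ms @ 0 + 239.362ms (3/4)
2. 239.362ms @ 3/4 + 718.085ms (9/4)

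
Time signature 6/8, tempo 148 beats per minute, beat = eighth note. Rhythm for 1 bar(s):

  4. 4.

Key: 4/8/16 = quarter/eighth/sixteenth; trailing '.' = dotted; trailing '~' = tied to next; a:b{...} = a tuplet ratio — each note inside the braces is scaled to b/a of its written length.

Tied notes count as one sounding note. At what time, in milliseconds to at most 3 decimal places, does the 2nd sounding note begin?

note 2 onset = 3b = 1216.216ms

1. 0.0ms @ 0 + 1216.216ms (3)
2. 1216.216ms @ 3 + 1216.216ms (3)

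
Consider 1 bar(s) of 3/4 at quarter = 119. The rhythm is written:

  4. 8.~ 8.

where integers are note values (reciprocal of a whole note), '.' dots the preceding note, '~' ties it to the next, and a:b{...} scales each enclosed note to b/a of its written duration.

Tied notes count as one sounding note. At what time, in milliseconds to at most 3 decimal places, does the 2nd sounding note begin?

1. 0.0ms @ 0 + 756.303ms (3/2)
2. 756.303ms @ 3/2 + 756.303ms (3/2)

note 2 onset = 3/2b = 756.303ms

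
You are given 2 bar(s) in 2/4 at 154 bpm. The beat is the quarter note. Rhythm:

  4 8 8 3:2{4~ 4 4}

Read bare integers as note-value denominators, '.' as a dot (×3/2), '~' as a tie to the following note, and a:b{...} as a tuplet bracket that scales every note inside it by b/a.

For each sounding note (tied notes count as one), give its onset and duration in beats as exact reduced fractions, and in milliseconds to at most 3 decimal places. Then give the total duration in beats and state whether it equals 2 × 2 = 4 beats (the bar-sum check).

1) 0.0ms=0b +389.61ms=1b
2) 389.61ms=1b +194.805ms=1/2b
3) 584.416ms=3/2b +194.805ms=1/2b
4) 779.221ms=2b +519.481ms=4/3b
5) 1298.701ms=10/3b +259.74ms=2/3b
Σ=4b of 4 (154bpm 2/4) — PASS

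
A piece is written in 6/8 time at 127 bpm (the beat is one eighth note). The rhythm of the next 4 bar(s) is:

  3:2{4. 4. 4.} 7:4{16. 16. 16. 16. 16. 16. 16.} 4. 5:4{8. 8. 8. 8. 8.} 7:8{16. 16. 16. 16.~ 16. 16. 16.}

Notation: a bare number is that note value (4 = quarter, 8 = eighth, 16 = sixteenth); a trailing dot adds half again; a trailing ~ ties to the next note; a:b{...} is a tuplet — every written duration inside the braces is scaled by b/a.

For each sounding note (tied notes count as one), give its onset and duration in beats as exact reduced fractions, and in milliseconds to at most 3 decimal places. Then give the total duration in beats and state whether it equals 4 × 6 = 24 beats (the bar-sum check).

1) 0.0ms=0b +944.882ms=2b
2) 944.882ms=2b +944.882ms=2b
3) 1889.764ms=4b +944.882ms=2b
4) 2834.646ms=6b +202.475ms=3/7b
5) 3037.12ms=45/7b +202.475ms=3/7b
6) 3239.595ms=48/7b +202.475ms=3/7b
7) 3442.07ms=51/7b +202.475ms=3/7b
8) 3644.544ms=54/7b +202.475ms=3/7b
9) 3847.019ms=57/7b +202.475ms=3/7b
10) 4049.494ms=60/7b +202.475ms=3/7b
11) 4251.969ms=9b +1417.323ms=3b
12) 5669.291ms=12b +566.929ms=6/5b
13) 6236.22ms=66/5b +566.929ms=6/5b
14) 6803.15ms=72/5b +566.929ms=6/5b
15) 7370.079ms=78/5b +566.929ms=6/5b
16) 7937.008ms=84/5b +566.929ms=6/5b
17) 8503.937ms=18b +404.949ms=6/7b
18) 8908.886ms=132/7b +404.949ms=6/7b
19) 9313.836ms=138/7b +404.949ms=6/7b
20) 9718.785ms=144/7b +809.899ms=12/7b
21) 10528.684ms=156/7b +404.949ms=6/7b
22) 10933.633ms=162/7b +404.949ms=6/7b
Σ=24b of 24 (127bpm 6/8) — PASS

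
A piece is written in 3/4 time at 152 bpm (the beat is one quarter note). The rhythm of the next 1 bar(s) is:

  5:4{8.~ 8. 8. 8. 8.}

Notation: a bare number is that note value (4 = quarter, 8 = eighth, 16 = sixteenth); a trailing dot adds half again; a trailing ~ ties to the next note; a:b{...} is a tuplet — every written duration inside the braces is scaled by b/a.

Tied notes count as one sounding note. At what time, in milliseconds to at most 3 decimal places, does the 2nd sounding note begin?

note 2 onset = 6/5b = 473.684ms

1. 0.0ms @ 0 + 473.684ms (6/5)
2. 473.684ms @ 6/5 + 236.842ms (3/5)
3. 710.526ms @ 9/5 + 236.842ms (3/5)
4. 947.368ms @ 12/5 + 236.842ms (3/5)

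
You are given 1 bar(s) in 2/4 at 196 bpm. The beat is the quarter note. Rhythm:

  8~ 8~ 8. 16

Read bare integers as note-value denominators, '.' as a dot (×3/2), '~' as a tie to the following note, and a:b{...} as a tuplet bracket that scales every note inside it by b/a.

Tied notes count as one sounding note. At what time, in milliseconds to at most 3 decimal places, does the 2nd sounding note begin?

1. 0.0ms @ 0 + 535.714ms (7/4)
2. 535.714ms @ 7/4 + 76.531ms (1/4)

note 2 onset = 7/4b = 535.714ms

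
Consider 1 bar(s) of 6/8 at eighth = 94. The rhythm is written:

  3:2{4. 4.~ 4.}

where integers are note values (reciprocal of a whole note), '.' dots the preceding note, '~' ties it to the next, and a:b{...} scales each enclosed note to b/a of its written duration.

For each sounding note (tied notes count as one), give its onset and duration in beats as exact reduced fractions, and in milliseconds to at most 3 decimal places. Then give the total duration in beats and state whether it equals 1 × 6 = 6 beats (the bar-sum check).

1) 0.0ms=0b +1276.596ms=2b
2) 1276.596ms=2b +2553.191ms=4b
Σ=6b of 6 (94bpm 6/8) — PASS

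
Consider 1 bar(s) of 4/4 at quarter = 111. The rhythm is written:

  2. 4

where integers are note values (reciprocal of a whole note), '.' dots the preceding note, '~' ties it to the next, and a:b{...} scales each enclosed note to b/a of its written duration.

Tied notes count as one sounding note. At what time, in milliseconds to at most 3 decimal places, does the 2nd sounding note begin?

1. 0.0ms @ 0 + 1621.622ms (3)
2. 1621.622ms @ 3 + 540.541ms (1)

note 2 onset = 3b = 1621.622ms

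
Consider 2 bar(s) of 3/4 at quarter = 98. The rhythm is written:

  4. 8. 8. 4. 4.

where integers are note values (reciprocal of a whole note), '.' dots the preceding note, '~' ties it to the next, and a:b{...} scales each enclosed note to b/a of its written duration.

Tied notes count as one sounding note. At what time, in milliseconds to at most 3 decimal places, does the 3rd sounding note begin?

note 3 onset = 9/4b = 1377.551ms

1. 0.0ms @ 0 + 918.367ms (3/2)
2. 918.367ms @ 3/2 + 459.184ms (3/4)
3. 1377.551ms @ 9/4 + 459.184ms (3/4)
4. 1836.735ms @ 3 + 918.367ms (3/2)
5. 2755.102ms @ 9/2 + 918.367ms (3/2)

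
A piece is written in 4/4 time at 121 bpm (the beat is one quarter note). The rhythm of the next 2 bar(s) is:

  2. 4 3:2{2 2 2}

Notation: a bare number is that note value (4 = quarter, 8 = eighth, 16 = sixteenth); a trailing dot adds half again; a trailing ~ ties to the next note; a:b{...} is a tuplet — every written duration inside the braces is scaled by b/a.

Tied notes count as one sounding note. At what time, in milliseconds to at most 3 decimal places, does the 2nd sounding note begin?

note 2 onset = 3b = 1487.603ms

1. 0.0ms @ 0 + 1487.603ms (3)
2. 1487.603ms @ 3 + 495.868ms (1)
3. 1983.471ms @ 4 + 661.157ms (4/3)
4. 2644.628ms @ 16/3 + 661.157ms (4/3)
5. 3305.785ms @ 20/3 + 661.157ms (4/3)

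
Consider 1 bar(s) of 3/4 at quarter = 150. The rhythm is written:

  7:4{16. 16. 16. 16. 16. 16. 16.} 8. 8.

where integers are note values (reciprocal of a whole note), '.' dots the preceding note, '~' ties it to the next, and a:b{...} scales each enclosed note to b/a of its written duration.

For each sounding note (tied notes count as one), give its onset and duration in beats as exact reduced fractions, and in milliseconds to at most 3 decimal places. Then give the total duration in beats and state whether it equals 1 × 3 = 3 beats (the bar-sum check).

1) 0.0ms=0b +85.714ms=3/14b
2) 85.714ms=3/14b +85.714ms=3/14b
3) 171.429ms=3/7b +85.714ms=3/14b
4) 257.143ms=9/14b +85.714ms=3/14b
5) 342.857ms=6/7b +85.714ms=3/14b
6) 428.571ms=15/14b +85.714ms=3/14b
7) 514.286ms=9/7b +85.714ms=3/14b
8) 600.0ms=3/2b +300.0ms=3/4b
9) 900.0ms=9/4b +300.0ms=3/4b
Σ=3b of 3 (150bpm 3/4) — PASS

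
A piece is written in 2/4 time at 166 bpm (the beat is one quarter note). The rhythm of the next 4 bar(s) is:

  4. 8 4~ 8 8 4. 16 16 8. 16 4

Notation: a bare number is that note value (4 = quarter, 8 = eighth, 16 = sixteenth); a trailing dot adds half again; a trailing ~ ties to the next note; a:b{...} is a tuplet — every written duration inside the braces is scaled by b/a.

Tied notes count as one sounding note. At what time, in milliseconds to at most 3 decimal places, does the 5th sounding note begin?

1. 0.0ms @ 0 + 542.169ms (3/2)
2. 542.169ms @ 3/2 + 180.723ms (1/2)
3. 722.892ms @ 2 + 542.169ms (3/2)
4. 1265.06ms @ 7/2 + 180.723ms (1/2)
5. 1445.783ms @ 4 + 542.169ms (3/2)
6. 1987.952ms @ 11/2 + 90.361ms (1/4)
7. 2078.313ms @ 23/4 + 90.361ms (1/4)
8. 2168.675ms @ 6 + 271.084ms (3/4)
9. 2439.759ms @ 27/4 + 90.361ms (1/4)
10. 2530.12ms @ 7 + 361.446ms (1)

note 5 onset = 4b = 1445.783ms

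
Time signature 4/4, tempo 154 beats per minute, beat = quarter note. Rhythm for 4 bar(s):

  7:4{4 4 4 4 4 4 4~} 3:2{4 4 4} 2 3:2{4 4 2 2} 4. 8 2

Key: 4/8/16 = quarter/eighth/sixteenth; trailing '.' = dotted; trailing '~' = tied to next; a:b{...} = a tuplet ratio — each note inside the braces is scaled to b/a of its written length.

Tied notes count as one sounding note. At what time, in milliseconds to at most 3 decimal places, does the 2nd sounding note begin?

note 2 onset = 4/7b = 222.635ms

1. 0.0ms @ 0 + 222.635ms (4/7)
2. 222.635ms @ 4/7 + 222.635ms (4/7)
3. 445.269ms @ 8/7 + 222.635ms (4/7)
4. 667.904ms @ 12/7 + 222.635ms (4/7)
5. 890.538ms @ 16/7 + 222.635ms (4/7)
6. 1113.173ms @ 20/7 + 222.635ms (4/7)
7. 1335.807ms @ 24/7 + 482.375ms (26/21)
8. 1818.182ms @ 14/3 + 259.74ms (2/3)
9. 2077.922ms @ 16/3 + 259.74ms (2/3)
10. 2337.662ms @ 6 + 779.221ms (2)
11. 3116.883ms @ 8 + 259.74ms (2/3)
12. 3376.623ms @ 26/3 + 259.74ms (2/3)
13. 3636.364ms @ 28/3 + 519.481ms (4/3)
14. 4155.844ms @ 32/3 + 519.481ms (4/3)
15. 4675.325ms @ 12 + 584.416ms (3/2)
16. 5259.74ms @ 27/2 + 194.805ms (1/2)
17. 5454.545ms @ 14 + 779.221ms (2)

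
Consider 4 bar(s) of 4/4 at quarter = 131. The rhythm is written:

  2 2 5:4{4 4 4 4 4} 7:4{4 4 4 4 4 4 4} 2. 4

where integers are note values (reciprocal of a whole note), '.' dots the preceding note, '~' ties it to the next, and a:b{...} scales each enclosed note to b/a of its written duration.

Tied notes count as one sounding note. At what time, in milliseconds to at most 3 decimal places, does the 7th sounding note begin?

note 7 onset = 36/5b = 3297.71ms

1. 0.0ms @ 0 + 916.031ms (2)
2. 916.031ms @ 2 + 916.031ms (2)
3. 1832.061ms @ 4 + 366.412ms (4/5)
4. 2198.473ms @ 24/5 + 366.412ms (4/5)
5. 2564.885ms @ 28/5 + 366.412ms (4/5)
6. 2931.298ms @ 32/5 + 366.412ms (4/5)
7. 3297.71ms @ 36/5 + 366.412ms (4/5)
8. 3664.122ms @ 8 + 261.723ms (4/7)
9. 3925.845ms @ 60/7 + 261.723ms (4/7)
10. 4187.568ms @ 64/7 + 261.723ms (4/7)
11. 4449.291ms @ 68/7 + 261.723ms (4/7)
12. 4711.014ms @ 72/7 + 261.723ms (4/7)
13. 4972.737ms @ 76/7 + 261.723ms (4/7)
14. 5234.46ms @ 80/7 + 261.723ms (4/7)
15. 5496.183ms @ 12 + 1374.046ms (3)
16. 6870.229ms @ 15 + 458.015ms (1)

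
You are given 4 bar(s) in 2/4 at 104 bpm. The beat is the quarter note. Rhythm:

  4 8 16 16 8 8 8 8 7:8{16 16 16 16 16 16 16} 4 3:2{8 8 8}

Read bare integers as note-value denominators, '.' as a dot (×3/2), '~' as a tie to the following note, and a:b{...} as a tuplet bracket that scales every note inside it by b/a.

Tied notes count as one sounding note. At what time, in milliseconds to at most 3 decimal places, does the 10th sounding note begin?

1. 0.0ms @ 0 + 576.923ms (1)
2. 576.923ms @ 1 + 288.462ms (1/2)
3. 865.385ms @ 3/2 + 144.231ms (1/4)
4. 1009.615ms @ 7/4 + 144.231ms (1/4)
5. 1153.846ms @ 2 + 288.462ms (1/2)
6. 1442.308ms @ 5/2 + 288.462ms (1/2)
7. 1730.769ms @ 3 + 288.462ms (1/2)
8. 2019.231ms @ 7/2 + 288.462ms (1/2)
9. 2307.692ms @ 4 + 164.835ms (2/7)
10. 2472.527ms @ 30/7 + 164.835ms (2/7)
11. 2637.363ms @ 32/7 + 164.835ms (2/7)
12. 2802.198ms @ 34/7 + 164.835ms (2/7)
13. 2967.033ms @ 36/7 + 164.835ms (2/7)
14. 3131.868ms @ 38/7 + 164.835ms (2/7)
15. 3296.703ms @ 40/7 + 164.835ms (2/7)
16. 3461.538ms @ 6 + 576.923ms (1)
17. 4038.462ms @ 7 + 192.308ms (1/3)
18. 4230.769ms @ 22/3 + 192.308ms (1/3)
19. 4423.077ms @ 23/3 + 192.308ms (1/3)

note 10 onset = 30/7b = 2472.527ms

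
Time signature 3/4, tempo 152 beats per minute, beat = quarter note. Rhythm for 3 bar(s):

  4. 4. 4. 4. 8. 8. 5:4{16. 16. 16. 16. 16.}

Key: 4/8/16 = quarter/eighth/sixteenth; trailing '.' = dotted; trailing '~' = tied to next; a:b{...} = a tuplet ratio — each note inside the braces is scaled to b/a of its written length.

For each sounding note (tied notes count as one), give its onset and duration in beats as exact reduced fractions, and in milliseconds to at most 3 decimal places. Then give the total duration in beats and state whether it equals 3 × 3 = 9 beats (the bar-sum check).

1) 0.0ms=0b +592.105ms=3/2b
2) 592.105ms=3/2b +592.105ms=3/2b
3) 1184.211ms=3b +592.105ms=3/2b
4) 1776.316ms=9/2b +592.105ms=3/2b
5) 2368.421ms=6b +296.053ms=3/4b
6) 2664.474ms=27/4b +296.053ms=3/4b
7) 2960.526ms=15/2b +118.421ms=3/10b
8) 3078.947ms=39/5b +118.421ms=3/10b
9) 3197.368ms=81/10b +118.421ms=3/10b
10) 3315.789ms=42/5b +118.421ms=3/10b
11) 3434.211ms=87/10b +118.421ms=3/10b
Σ=9b of 9 (152bpm 3/4) — PASS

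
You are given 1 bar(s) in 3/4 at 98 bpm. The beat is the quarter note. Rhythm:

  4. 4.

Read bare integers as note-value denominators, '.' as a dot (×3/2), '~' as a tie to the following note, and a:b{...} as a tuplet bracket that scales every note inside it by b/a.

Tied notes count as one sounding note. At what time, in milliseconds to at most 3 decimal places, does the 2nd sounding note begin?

note 2 onset = 3/2b = 918.367ms

1. 0.0ms @ 0 + 918.367ms (3/2)
2. 918.367ms @ 3/2 + 918.367ms (3/2)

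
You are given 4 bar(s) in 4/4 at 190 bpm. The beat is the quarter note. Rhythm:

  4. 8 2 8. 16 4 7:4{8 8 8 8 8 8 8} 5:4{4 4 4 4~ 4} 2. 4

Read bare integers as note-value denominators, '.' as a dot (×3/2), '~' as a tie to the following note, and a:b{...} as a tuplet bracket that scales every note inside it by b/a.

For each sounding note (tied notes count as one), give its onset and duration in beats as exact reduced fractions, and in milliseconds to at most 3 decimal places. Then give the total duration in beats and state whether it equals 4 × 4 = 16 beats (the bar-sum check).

1) 0.0ms=0b +473.684ms=3/2b
2) 473.684ms=3/2b +157.895ms=1/2b
3) 631.579ms=2b +631.579ms=2b
4) 1263.158ms=4b +236.842ms=3/4b
5) 1500.0ms=19/4b +78.947ms=1/4b
6) 1578.947ms=5b +315.789ms=1b
7) 1894.737ms=6b +90.226ms=2/7b
8) 1984.962ms=44/7b +90.226ms=2/7b
9) 2075.188ms=46/7b +90.226ms=2/7b
10) 2165.414ms=48/7b +90.226ms=2/7b
11) 2255.639ms=50/7b +90.226ms=2/7b
12) 2345.865ms=52/7b +90.226ms=2/7b
13) 2436.09ms=54/7b +90.226ms=2/7b
14) 2526.316ms=8b +252.632ms=4/5b
15) 2778.947ms=44/5b +252.632ms=4/5b
16) 3031.579ms=48/5b +252.632ms=4/5b
17) 3284.211ms=52/5b +505.263ms=8/5b
18) 3789.474ms=12b +947.368ms=3b
19) 4736.842ms=15b +315.789ms=1b
Σ=16b of 16 (190bpm 4/4) — PASS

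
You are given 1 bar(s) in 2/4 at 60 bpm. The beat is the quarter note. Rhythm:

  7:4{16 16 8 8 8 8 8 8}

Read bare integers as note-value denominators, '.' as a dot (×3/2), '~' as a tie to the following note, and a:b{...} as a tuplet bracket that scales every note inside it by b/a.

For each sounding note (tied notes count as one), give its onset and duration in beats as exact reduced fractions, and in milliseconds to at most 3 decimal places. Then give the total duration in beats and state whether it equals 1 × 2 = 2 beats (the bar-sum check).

1) 0.0ms=0b +142.857ms=1/7b
2) 142.857ms=1/7b +142.857ms=1/7b
3) 285.714ms=2/7b +285.714ms=2/7b
4) 571.429ms=4/7b +285.714ms=2/7b
5) 857.143ms=6/7b +285.714ms=2/7b
6) 1142.857ms=8/7b +285.714ms=2/7b
7) 1428.571ms=10/7b +285.714ms=2/7b
8) 1714.286ms=12/7b +285.714ms=2/7b
Σ=2b of 2 (60bpm 2/4) — PASS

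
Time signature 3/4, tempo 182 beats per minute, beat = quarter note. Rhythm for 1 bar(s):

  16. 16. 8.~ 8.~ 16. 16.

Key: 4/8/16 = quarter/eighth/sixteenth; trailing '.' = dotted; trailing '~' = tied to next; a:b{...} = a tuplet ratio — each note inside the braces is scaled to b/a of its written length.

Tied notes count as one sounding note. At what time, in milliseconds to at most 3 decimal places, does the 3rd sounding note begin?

1. 0.0ms @ 0 + 123.626ms (3/8)
2. 123.626ms @ 3/8 + 123.626ms (3/8)
3. 247.253ms @ 3/4 + 618.132ms (15/8)
4. 865.385ms @ 21/8 + 123.626ms (3/8)

note 3 onset = 3/4b = 247.253ms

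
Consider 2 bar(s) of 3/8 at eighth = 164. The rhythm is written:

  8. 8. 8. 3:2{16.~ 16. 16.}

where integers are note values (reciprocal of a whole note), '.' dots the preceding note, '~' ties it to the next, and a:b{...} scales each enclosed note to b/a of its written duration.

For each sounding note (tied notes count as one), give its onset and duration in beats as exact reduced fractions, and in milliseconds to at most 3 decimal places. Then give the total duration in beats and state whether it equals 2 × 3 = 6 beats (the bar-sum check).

1) 0.0ms=0b +548.78ms=3/2b
2) 548.78ms=3/2b +548.78ms=3/2b
3) 1097.561ms=3b +548.78ms=3/2b
4) 1646.341ms=9/2b +365.854ms=1b
5) 2012.195ms=11/2b +182.927ms=1/2b
Σ=6b of 6 (164bpm 3/8) — PASS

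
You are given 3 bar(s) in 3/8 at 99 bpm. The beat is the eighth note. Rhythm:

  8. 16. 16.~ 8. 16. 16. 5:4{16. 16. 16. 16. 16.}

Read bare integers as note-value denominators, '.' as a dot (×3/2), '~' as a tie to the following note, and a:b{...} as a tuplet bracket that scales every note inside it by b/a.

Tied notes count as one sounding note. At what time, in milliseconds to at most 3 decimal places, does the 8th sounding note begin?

note 8 onset = 36/5b = 4363.636ms

1. 0.0ms @ 0 + 909.091ms (3/2)
2. 909.091ms @ 3/2 + 454.545ms (3/4)
3. 1363.636ms @ 9/4 + 1363.636ms (9/4)
4. 2727.273ms @ 9/2 + 454.545ms (3/4)
5. 3181.818ms @ 21/4 + 454.545ms (3/4)
6. 3636.364ms @ 6 + 363.636ms (3/5)
7. 4000.0ms @ 33/5 + 363.636ms (3/5)
8. 4363.636ms @ 36/5 + 363.636ms (3/5)
9. 4727.273ms @ 39/5 + 363.636ms (3/5)
10. 5090.909ms @ 42/5 + 363.636ms (3/5)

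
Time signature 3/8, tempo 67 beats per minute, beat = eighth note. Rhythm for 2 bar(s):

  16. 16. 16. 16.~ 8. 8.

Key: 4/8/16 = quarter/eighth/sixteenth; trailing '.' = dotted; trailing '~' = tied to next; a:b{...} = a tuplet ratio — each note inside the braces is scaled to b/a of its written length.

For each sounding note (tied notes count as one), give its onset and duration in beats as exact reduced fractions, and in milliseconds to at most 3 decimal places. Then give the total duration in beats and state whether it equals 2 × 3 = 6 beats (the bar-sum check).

1) 0.0ms=0b +671.642ms=3/4b
2) 671.642ms=3/4b +671.642ms=3/4b
3) 1343.284ms=3/2b +671.642ms=3/4b
4) 2014.925ms=9/4b +2014.925ms=9/4b
5) 4029.851ms=9/2b +1343.284ms=3/2b
Σ=6b of 6 (67bpm 3/8) — PASS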